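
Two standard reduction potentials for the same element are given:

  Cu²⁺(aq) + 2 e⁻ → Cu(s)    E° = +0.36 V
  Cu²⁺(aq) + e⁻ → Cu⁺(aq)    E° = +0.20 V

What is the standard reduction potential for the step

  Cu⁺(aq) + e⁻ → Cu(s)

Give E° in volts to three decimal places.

Sequential free energies add, so n₃E°₃ = n₁E°₁ + n₂E°₂.
With n₃ = 2, and the known step contributing 1×(+0.20) V, the unknown satisfies 1·E° = 2×(+0.36) − 1×(+0.20) = +0.520.
E° = +0.520 / 1 = +0.520 V.

+0.520 V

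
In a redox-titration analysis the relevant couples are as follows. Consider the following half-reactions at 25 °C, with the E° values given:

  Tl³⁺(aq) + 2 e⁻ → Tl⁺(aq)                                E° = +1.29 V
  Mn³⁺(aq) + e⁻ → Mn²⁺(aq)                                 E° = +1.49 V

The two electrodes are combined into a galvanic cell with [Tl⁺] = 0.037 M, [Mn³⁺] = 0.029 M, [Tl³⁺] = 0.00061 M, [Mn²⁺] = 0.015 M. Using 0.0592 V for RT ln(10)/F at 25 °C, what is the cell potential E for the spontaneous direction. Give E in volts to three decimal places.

+0.270 V

Mn³⁺/Mn²⁺ is the cathode (higher E°), Tl³⁺/Tl⁺ the anode: E°cell = +1.49 − (+1.29) = +0.20 V, n = 2.
Overall: 2 Mn³⁺(aq) + Tl⁺(aq) → 2 Mn²⁺(aq) + Tl³⁺(aq)
Q = [Mn²⁺]^2·[Tl³⁺] / ([Mn³⁺]^2·[Tl⁺]); log Q = -2.355.
E = E° − (0.0592/n) log Q = +0.20 − (0.0592/2)(-2.355) = +0.270 V.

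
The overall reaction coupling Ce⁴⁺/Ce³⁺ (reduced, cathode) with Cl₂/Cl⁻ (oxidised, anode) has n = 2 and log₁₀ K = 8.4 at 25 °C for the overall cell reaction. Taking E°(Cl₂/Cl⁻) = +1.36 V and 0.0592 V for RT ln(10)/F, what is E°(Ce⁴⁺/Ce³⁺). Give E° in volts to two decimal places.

E°cell = (0.0592/n)·log K = (0.0592/2)(8.4) = +0.249 V.
Since Ce⁴⁺/Ce³⁺ is the cathode and Cl₂/Cl⁻ the anode, E°cell = E°(Ce⁴⁺/Ce³⁺) − E°(Cl₂/Cl⁻).
So E°(Ce⁴⁺/Ce³⁺) = E°cell + E°(Cl₂/Cl⁻) = +0.249 + (+1.36) = +1.61 V.

+1.61 V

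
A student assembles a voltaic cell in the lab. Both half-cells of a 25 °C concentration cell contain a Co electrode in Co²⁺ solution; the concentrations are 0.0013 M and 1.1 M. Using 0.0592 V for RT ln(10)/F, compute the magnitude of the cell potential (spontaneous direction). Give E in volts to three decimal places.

For a concentration cell E°cell = 0. The 1.1 M side is the cathode (reduction is favoured where [Co²⁺] is higher).
With n = 2, E = −(0.0592/2) log([Co²⁺]ₐₙ/[Co²⁺]꜀ₐₜ) = −(0.0592/2) log(0.0013/1.1) = −(0.0592/2)(-2.927) = +0.087 V.

+0.087 V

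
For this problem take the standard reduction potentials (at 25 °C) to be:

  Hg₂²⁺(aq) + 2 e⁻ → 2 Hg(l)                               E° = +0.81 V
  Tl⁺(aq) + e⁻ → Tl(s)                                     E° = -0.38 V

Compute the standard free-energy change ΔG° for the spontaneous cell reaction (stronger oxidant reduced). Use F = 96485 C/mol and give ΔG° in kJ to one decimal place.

Hg₂²⁺/Hg (E° = +0.81 V) is the cathode; Tl⁺/Tl (E° = -0.38 V) is the anode, so E°cell = +1.19 V.
Balancing electrons gives n = 2 (lcm of 2 and 1).
ΔG° = −nFE° = −(2)(96485)(+1.19) = -229,634 J = -229.6 kJ.

-229.6 kJ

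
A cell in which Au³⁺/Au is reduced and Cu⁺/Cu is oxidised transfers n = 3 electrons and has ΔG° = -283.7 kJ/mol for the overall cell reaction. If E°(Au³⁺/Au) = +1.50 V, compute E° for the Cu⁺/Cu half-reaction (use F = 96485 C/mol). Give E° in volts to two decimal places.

+0.52 V

E°cell = −ΔG°/(nF) = −(-283.7×10³)/((3)(96485)) = +0.980 V.
Since Au³⁺/Au is the cathode and Cu⁺/Cu the anode, E°cell = E°(Au³⁺/Au) − E°(Cu⁺/Cu).
So E°(Cu⁺/Cu) = E°(Au³⁺/Au) − E°cell = (+1.50) − (+0.980) = +0.52 V.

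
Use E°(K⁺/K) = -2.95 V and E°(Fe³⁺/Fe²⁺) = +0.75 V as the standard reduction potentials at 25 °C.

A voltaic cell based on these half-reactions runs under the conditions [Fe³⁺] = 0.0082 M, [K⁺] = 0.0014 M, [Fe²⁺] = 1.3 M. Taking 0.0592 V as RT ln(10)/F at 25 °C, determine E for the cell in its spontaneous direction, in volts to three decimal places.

Fe³⁺/Fe²⁺ is the cathode (higher E°), K⁺/K the anode: E°cell = +0.75 − (-2.95) = +3.70 V, n = 1.
Overall: Fe³⁺(aq) + K(s) → Fe²⁺(aq) + K⁺(aq)
Q = [Fe²⁺]·[K⁺] / ([Fe³⁺]); log Q = -0.654.
E = E° − (0.0592/n) log Q = +3.70 − (0.0592/1)(-0.654) = +3.739 V.

+3.739 V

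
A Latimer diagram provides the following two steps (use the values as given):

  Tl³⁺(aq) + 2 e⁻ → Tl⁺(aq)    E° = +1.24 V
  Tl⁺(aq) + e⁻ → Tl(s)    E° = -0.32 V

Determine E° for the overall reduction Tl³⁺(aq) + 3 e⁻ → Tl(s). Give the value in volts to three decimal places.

+0.720 V

Adding the free-energy changes (−nFE°) of the two steps gives −n₃FE°₃ = −n₁FE°₁ − n₂FE°₂.
E°₃ = (2×+1.24 + 1×-0.32) / 3 = (+2.160) / 3 = +0.720 V.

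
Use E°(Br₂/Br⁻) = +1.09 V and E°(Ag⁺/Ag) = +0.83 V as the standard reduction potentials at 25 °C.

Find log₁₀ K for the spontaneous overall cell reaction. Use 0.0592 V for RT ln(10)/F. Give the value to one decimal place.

8.8

Cathode: Br₂/Br⁻; anode: Ag⁺/Ag. E°cell = +0.26 V, n = 2.
log K = nE°cell / 0.0592 = (2)(+0.26) / 0.0592 = 8.8.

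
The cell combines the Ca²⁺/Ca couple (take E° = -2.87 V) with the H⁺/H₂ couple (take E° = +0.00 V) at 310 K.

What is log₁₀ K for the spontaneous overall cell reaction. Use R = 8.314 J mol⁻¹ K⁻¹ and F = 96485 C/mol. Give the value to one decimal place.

93.3

Cathode: H⁺/H₂; anode: Ca²⁺/Ca. E°cell = (+0.00) − (-2.87) = +2.87 V, with n = 2.
ΔG° = −nFE° = −RT ln K, so ln K = nFE°/(RT) = (2)(96485)(+2.87) / ((8.314)(310)) = 214.882.
log₁₀ K = 214.882 / ln 10 = 93.3.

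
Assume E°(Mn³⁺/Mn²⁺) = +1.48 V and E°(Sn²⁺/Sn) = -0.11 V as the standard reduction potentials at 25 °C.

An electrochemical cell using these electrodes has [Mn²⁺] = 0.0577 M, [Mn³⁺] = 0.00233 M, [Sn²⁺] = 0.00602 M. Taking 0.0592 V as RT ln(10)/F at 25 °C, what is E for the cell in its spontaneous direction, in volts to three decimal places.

+1.573 V

Mn³⁺/Mn²⁺ is the cathode (higher E°), Sn²⁺/Sn the anode: E°cell = +1.48 − (-0.11) = +1.59 V, n = 2.
Overall: 2 Mn³⁺(aq) + Sn(s) → 2 Mn²⁺(aq) + Sn²⁺(aq)
Q = [Mn²⁺]^2·[Sn²⁺] / ([Mn³⁺]^2); log Q = 0.567.
E = E° − (0.0592/n) log Q = +1.59 − (0.0592/2)(0.567) = +1.573 V.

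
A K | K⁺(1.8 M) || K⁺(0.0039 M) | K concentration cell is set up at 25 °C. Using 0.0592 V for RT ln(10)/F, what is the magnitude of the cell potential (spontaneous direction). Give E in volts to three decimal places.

For a concentration cell E°cell = 0. The 1.8 M side is the cathode (reduction is favoured where [K⁺] is higher).
With n = 1, E = −(0.0592/1) log([K⁺]ₐₙ/[K⁺]꜀ₐₜ) = −(0.0592/1) log(0.0039/1.8) = −(0.0592/1)(-2.664) = +0.158 V.

+0.158 V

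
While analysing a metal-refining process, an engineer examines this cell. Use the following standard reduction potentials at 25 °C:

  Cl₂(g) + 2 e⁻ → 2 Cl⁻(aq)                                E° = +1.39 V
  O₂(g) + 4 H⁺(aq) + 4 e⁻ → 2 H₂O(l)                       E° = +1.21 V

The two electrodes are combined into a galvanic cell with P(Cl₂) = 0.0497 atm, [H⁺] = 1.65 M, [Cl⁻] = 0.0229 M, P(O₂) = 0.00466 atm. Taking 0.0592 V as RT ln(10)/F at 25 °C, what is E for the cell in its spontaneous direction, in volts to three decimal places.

Cl₂/Cl⁻ is the cathode (higher E°), O₂/H₂O the anode: E°cell = +1.39 − (+1.21) = +0.18 V, n = 4.
Overall: 2 Cl₂(g) + 2 H₂O(l) → 4 Cl⁻(aq) + O₂(g) + 4 H⁺(aq)
Q = [Cl⁻]^4·P(O₂)·[H⁺]^4 / (P(Cl₂)^2); log Q = -5.415.
E = E° − (0.0592/n) log Q = +0.18 − (0.0592/4)(-5.415) = +0.260 V.

+0.260 V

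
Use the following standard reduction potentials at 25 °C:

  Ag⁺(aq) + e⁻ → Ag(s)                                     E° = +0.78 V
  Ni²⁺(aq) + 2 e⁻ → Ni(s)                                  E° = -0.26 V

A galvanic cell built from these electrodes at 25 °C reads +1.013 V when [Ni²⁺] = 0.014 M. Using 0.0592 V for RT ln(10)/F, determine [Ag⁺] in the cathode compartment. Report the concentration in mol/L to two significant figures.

Ag⁺/Ag is the cathode, Ni²⁺/Ni the anode: E°cell = +1.04 V, n = 2.
Overall reaction: 2 Ag⁺(aq) + Ni(s) → 2 Ag(s) + Ni²⁺(aq); Q = [Ni²⁺]^1/[Ag⁺]^2.
From E = E° − (0.0592/n) log Q: log Q = (E° − E)·n/0.0592 = (+1.04 − (+1.013))·2/0.0592 = 0.9122.
So 2·log[Ag⁺] = 1·log(0.014) − log Q = -1.8539 − (0.9122) = -2.7661; log[Ag⁺] = -2.7661 / 2 = -1.3830; [Ag⁺] = 10^(-1.3830) ≈ 0.041 M.

0.041 M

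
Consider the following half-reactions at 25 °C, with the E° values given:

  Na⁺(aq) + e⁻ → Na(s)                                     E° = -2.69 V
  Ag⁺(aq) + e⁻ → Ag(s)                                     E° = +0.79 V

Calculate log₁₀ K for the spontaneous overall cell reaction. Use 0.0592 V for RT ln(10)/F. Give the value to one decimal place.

58.8

Cathode: Ag⁺/Ag; anode: Na⁺/Na. E°cell = +3.48 V, n = 1.
log K = nE°cell / 0.0592 = (1)(+3.48) / 0.0592 = 58.8.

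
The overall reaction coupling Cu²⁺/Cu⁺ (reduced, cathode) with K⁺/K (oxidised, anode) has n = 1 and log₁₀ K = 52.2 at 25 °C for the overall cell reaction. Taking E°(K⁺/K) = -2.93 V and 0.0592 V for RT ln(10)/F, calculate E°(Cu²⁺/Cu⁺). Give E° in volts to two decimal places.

+0.16 V

E°cell = (0.0592/n)·log K = (0.0592/1)(52.2) = +3.090 V.
Since Cu²⁺/Cu⁺ is the cathode and K⁺/K the anode, E°cell = E°(Cu²⁺/Cu⁺) − E°(K⁺/K).
So E°(Cu²⁺/Cu⁺) = E°cell + E°(K⁺/K) = +3.090 + (-2.93) = +0.16 V.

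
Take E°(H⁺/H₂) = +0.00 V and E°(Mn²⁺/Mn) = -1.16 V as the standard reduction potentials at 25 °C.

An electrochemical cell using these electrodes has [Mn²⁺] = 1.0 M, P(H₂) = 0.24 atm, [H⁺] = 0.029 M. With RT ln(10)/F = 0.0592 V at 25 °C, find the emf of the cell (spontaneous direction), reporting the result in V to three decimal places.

H⁺/H₂ is the cathode (higher E°), Mn²⁺/Mn the anode: E°cell = +0.00 − (-1.16) = +1.16 V, n = 2.
Overall: 2 H⁺(aq) + Mn(s) → H₂(g) + Mn²⁺(aq)
Q = P(H₂)·[Mn²⁺] / ([H⁺]^2); log Q = 2.455.
E = E° − (0.0592/n) log Q = +1.16 − (0.0592/2)(2.455) = +1.087 V.

+1.087 V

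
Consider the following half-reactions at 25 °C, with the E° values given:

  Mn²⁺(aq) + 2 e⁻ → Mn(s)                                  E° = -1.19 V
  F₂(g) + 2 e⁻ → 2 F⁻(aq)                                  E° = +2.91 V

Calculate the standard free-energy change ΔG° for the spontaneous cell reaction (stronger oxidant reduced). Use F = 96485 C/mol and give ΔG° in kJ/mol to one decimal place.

F₂/F⁻ (E° = +2.91 V) is the cathode; Mn²⁺/Mn (E° = -1.19 V) is the anode, so E°cell = +4.10 V.
Balancing electrons gives n = 2 (lcm of 2 and 2).
ΔG° = −nFE° = −(2)(96485)(+4.10) = -791,177 J = -791.2 kJ/mol.

-791.2 kJ/mol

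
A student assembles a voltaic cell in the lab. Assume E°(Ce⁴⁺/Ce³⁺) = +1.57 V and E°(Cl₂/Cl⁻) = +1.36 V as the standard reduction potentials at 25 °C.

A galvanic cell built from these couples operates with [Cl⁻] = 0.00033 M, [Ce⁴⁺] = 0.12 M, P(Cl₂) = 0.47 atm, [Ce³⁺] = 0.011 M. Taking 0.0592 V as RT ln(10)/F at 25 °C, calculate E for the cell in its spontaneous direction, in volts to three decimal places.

Ce⁴⁺/Ce³⁺ is the cathode (higher E°), Cl₂/Cl⁻ the anode: E°cell = +1.57 − (+1.36) = +0.21 V, n = 2.
Overall: 2 Ce⁴⁺(aq) + 2 Cl⁻(aq) → 2 Ce³⁺(aq) + Cl₂(g)
Q = [Ce³⁺]^2·P(Cl₂) / ([Ce⁴⁺]^2·[Cl⁻]^2); log Q = 4.559.
E = E° − (0.0592/n) log Q = +0.21 − (0.0592/2)(4.559) = +0.075 V.

+0.075 V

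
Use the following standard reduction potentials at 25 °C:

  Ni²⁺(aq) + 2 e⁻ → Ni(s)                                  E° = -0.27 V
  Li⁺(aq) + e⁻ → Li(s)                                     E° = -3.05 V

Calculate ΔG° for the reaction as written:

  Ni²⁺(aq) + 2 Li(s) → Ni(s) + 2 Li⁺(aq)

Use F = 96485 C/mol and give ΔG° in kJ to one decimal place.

-536.5 kJ

As written, Ni²⁺/Ni is reduced (cathode) and Li⁺/Li is oxidised (anode), so E°cell = (-0.27) − (-3.05) = +2.78 V.
Balancing electrons gives n = 2.
ΔG° = −nFE° = −(2)(96485)(+2.78) = -536,457 J = -536.5 kJ.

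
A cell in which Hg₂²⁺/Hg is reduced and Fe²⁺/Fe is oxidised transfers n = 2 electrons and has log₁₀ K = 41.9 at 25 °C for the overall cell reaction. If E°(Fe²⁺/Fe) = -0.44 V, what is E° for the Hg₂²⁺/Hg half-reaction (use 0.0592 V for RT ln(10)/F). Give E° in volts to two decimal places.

E°cell = (0.0592/n)·log K = (0.0592/2)(41.9) = +1.240 V.
Since Hg₂²⁺/Hg is the cathode and Fe²⁺/Fe the anode, E°cell = E°(Hg₂²⁺/Hg) − E°(Fe²⁺/Fe).
So E°(Hg₂²⁺/Hg) = E°cell + E°(Fe²⁺/Fe) = +1.240 + (-0.44) = +0.80 V.

+0.80 V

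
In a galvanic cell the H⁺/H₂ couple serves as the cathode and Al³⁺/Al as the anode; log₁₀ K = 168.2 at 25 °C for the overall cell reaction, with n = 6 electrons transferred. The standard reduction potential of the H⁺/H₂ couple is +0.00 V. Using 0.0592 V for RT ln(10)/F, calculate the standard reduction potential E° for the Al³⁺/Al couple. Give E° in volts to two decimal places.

E°cell = (0.0592/n)·log K = (0.0592/6)(168.2) = +1.660 V.
Since H⁺/H₂ is the cathode and Al³⁺/Al the anode, E°cell = E°(H⁺/H₂) − E°(Al³⁺/Al).
So E°(Al³⁺/Al) = E°(H⁺/H₂) − E°cell = (+0.00) − (+1.660) = -1.66 V.

-1.66 V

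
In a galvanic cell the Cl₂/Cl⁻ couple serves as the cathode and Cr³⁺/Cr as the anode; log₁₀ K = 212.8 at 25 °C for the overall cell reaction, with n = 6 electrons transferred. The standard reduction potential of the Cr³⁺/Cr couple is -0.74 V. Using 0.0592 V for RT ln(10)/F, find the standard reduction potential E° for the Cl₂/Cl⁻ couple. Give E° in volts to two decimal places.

+1.36 V

E°cell = (0.0592/n)·log K = (0.0592/6)(212.8) = +2.100 V.
Since Cl₂/Cl⁻ is the cathode and Cr³⁺/Cr the anode, E°cell = E°(Cl₂/Cl⁻) − E°(Cr³⁺/Cr).
So E°(Cl₂/Cl⁻) = E°cell + E°(Cr³⁺/Cr) = +2.100 + (-0.74) = +1.36 V.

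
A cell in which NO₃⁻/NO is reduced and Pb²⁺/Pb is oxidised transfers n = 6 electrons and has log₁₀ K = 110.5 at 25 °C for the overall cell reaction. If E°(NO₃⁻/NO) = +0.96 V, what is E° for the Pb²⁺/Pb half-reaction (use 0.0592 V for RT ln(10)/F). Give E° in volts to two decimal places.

E°cell = (0.0592/n)·log K = (0.0592/6)(110.5) = +1.090 V.
Since NO₃⁻/NO is the cathode and Pb²⁺/Pb the anode, E°cell = E°(NO₃⁻/NO) − E°(Pb²⁺/Pb).
So E°(Pb²⁺/Pb) = E°(NO₃⁻/NO) − E°cell = (+0.96) − (+1.090) = -0.13 V.

-0.13 V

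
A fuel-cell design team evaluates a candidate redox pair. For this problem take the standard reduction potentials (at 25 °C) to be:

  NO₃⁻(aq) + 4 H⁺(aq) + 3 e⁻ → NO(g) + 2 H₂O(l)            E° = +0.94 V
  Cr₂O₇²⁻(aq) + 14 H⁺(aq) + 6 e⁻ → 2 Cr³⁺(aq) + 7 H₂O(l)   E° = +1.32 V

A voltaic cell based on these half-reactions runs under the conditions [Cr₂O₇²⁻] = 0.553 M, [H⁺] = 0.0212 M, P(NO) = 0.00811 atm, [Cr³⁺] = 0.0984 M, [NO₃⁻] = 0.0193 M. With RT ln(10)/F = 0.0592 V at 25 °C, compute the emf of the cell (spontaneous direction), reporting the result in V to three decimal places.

+0.291 V

Cr₂O₇²⁻/Cr³⁺ is the cathode (higher E°), NO₃⁻/NO the anode: E°cell = +1.32 − (+0.94) = +0.38 V, n = 6.
Overall: Cr₂O₇²⁻(aq) + 6 H⁺(aq) + 2 NO(g) → 2 Cr³⁺(aq) + 3 H₂O(l) + 2 NO₃⁻(aq)
Q = [Cr³⁺]^2·[NO₃⁻]^2 / ([Cr₂O₇²⁻]·[H⁺]^6·P(NO)^2); log Q = 9.038.
E = E° − (0.0592/n) log Q = +0.38 − (0.0592/6)(9.038) = +0.291 V.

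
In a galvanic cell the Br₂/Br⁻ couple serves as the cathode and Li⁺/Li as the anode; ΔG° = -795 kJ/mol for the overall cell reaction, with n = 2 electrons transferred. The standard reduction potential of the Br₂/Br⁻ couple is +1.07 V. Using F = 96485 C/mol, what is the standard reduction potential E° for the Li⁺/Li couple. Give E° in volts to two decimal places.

E°cell = −ΔG°/(nF) = −(-795×10³)/((2)(96485)) = +4.120 V.
Since Br₂/Br⁻ is the cathode and Li⁺/Li the anode, E°cell = E°(Br₂/Br⁻) − E°(Li⁺/Li).
So E°(Li⁺/Li) = E°(Br₂/Br⁻) − E°cell = (+1.07) − (+4.120) = -3.05 V.

-3.05 V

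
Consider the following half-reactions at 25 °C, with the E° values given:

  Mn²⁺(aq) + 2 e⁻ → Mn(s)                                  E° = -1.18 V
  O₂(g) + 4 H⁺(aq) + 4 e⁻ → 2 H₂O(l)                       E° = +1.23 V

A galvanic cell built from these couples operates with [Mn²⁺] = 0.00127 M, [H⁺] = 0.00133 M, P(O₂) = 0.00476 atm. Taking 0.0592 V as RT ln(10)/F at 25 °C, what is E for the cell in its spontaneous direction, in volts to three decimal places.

+2.291 V

O₂/H₂O is the cathode (higher E°), Mn²⁺/Mn the anode: E°cell = +1.23 − (-1.18) = +2.41 V, n = 4.
Overall: O₂(g) + 4 H⁺(aq) + 2 Mn(s) → 2 H₂O(l) + 2 Mn²⁺(aq)
Q = [Mn²⁺]^2 / (P(O₂)·[H⁺]^4); log Q = 8.035.
E = E° − (0.0592/n) log Q = +2.41 − (0.0592/4)(8.035) = +2.291 V.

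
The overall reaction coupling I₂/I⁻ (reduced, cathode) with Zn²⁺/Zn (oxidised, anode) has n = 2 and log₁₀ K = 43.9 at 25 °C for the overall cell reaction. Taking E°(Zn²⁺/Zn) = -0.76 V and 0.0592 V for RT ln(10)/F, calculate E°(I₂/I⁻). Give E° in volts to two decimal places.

+0.54 V

E°cell = (0.0592/n)·log K = (0.0592/2)(43.9) = +1.299 V.
Since I₂/I⁻ is the cathode and Zn²⁺/Zn the anode, E°cell = E°(I₂/I⁻) − E°(Zn²⁺/Zn).
So E°(I₂/I⁻) = E°cell + E°(Zn²⁺/Zn) = +1.299 + (-0.76) = +0.54 V.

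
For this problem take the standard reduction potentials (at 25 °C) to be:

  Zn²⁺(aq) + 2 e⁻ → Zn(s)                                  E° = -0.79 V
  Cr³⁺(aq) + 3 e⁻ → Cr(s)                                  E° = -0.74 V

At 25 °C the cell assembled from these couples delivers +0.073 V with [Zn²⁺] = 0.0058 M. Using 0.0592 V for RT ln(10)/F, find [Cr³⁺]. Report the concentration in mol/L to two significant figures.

0.0065 M

Cr³⁺/Cr is the cathode, Zn²⁺/Zn the anode: E°cell = +0.05 V, n = 6.
Overall reaction: 2 Cr³⁺(aq) + 3 Zn(s) → 2 Cr(s) + 3 Zn²⁺(aq); Q = [Zn²⁺]^3/[Cr³⁺]^2.
From E = E° − (0.0592/n) log Q: log Q = (E° − E)·n/0.0592 = (+0.05 − (+0.073))·6/0.0592 = -2.3311.
So 2·log[Cr³⁺] = 3·log(0.0058) − log Q = -6.7097 − (-2.3311) = -4.3786; log[Cr³⁺] = -4.3786 / 2 = -2.1893; [Cr³⁺] = 10^(-2.1893) ≈ 0.0065 M.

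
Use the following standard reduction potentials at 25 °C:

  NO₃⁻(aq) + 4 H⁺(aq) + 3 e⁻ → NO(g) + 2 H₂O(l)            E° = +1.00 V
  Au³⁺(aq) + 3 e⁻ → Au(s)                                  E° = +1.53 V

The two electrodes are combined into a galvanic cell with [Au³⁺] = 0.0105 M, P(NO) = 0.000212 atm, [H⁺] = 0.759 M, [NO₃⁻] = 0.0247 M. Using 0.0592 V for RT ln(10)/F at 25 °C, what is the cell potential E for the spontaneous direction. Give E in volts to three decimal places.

+0.460 V

Au³⁺/Au is the cathode (higher E°), NO₃⁻/NO the anode: E°cell = +1.53 − (+1.00) = +0.53 V, n = 3.
Overall: Au³⁺(aq) + NO(g) + 2 H₂O(l) → Au(s) + NO₃⁻(aq) + 4 H⁺(aq)
Q = [NO₃⁻]·[H⁺]^4 / ([Au³⁺]·P(NO)); log Q = 3.566.
E = E° − (0.0592/n) log Q = +0.53 − (0.0592/3)(3.566) = +0.460 V.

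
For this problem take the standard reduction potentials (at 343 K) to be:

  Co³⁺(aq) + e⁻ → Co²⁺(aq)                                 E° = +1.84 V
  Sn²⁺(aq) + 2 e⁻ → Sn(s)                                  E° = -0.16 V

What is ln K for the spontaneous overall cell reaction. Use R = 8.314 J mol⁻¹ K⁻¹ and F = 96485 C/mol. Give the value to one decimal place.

135.3

Cathode: Co³⁺/Co²⁺; anode: Sn²⁺/Sn. E°cell = (+1.84) − (-0.16) = +2.00 V, with n = 2.
ΔG° = −nFE° = −RT ln K, so ln K = nFE°/(RT) = (2)(96485)(+2.00) / ((8.314)(343)) = 135.337.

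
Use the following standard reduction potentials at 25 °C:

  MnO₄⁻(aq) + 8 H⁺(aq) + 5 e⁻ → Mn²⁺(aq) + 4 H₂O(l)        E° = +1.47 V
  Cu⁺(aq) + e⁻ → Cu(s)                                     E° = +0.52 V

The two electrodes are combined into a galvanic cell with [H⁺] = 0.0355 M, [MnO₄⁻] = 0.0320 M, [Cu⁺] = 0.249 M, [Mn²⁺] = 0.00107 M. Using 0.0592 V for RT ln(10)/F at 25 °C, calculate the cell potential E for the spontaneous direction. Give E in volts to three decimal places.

MnO₄⁻/Mn²⁺ is the cathode (higher E°), Cu⁺/Cu the anode: E°cell = +1.47 − (+0.52) = +0.95 V, n = 5.
Overall: MnO₄⁻(aq) + 8 H⁺(aq) + 5 Cu(s) → Mn²⁺(aq) + 4 H₂O(l) + 5 Cu⁺(aq)
Q = [Mn²⁺]·[Cu⁺]^5 / ([MnO₄⁻]·[H⁺]^8); log Q = 7.103.
E = E° − (0.0592/n) log Q = +0.95 − (0.0592/5)(7.103) = +0.866 V.

+0.866 V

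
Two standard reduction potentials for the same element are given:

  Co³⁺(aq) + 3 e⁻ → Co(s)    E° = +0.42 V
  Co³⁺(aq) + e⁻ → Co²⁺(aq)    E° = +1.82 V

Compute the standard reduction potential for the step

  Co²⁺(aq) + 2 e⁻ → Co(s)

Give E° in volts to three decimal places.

Sequential free energies add, so n₃E°₃ = n₁E°₁ + n₂E°₂.
With n₃ = 3, and the known step contributing 1×(+1.82) V, the unknown satisfies 2·E° = 3×(+0.42) − 1×(+1.82) = -0.560.
E° = -0.560 / 2 = -0.280 V.

-0.280 V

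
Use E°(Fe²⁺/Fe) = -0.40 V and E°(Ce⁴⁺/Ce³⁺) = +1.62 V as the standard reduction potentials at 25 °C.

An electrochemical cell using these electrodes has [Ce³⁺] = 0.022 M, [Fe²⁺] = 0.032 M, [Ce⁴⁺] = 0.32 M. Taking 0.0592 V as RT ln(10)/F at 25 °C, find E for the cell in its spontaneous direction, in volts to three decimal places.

+2.133 V

Ce⁴⁺/Ce³⁺ is the cathode (higher E°), Fe²⁺/Fe the anode: E°cell = +1.62 − (-0.40) = +2.02 V, n = 2.
Overall: 2 Ce⁴⁺(aq) + Fe(s) → 2 Ce³⁺(aq) + Fe²⁺(aq)
Q = [Ce³⁺]^2·[Fe²⁺] / ([Ce⁴⁺]^2); log Q = -3.820.
E = E° − (0.0592/n) log Q = +2.02 − (0.0592/2)(-3.820) = +2.133 V.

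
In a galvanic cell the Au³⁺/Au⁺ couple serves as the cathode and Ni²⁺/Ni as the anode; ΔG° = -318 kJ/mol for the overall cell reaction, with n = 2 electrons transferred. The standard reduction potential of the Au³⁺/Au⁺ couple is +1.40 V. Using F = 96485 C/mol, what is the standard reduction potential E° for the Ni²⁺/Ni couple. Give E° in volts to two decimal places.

E°cell = −ΔG°/(nF) = −(-318×10³)/((2)(96485)) = +1.648 V.
Since Au³⁺/Au⁺ is the cathode and Ni²⁺/Ni the anode, E°cell = E°(Au³⁺/Au⁺) − E°(Ni²⁺/Ni).
So E°(Ni²⁺/Ni) = E°(Au³⁺/Au⁺) − E°cell = (+1.40) − (+1.648) = -0.25 V.

-0.25 V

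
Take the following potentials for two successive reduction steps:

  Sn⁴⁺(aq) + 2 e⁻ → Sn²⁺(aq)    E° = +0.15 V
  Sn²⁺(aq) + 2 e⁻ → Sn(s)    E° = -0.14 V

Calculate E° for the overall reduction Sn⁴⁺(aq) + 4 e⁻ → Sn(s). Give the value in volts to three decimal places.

+0.005 V

Standard free energies of sequential steps add: ΔG°₃ = ΔG°₁ + ΔG°₂, so n₃E°₃ = n₁E°₁ + n₂E°₂.
E°₃ = (2×+0.15 + 2×-0.14) / 4 = (+0.020) / 4 = +0.005 V.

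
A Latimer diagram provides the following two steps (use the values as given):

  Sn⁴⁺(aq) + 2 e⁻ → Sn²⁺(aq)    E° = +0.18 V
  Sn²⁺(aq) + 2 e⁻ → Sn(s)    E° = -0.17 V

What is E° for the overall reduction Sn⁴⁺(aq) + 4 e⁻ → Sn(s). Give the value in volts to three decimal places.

+0.005 V

Adding the free-energy changes (−nFE°) of the two steps gives −n₃FE°₃ = −n₁FE°₁ − n₂FE°₂.
E°₃ = (2×+0.18 + 2×-0.17) / 4 = (+0.020) / 4 = +0.005 V.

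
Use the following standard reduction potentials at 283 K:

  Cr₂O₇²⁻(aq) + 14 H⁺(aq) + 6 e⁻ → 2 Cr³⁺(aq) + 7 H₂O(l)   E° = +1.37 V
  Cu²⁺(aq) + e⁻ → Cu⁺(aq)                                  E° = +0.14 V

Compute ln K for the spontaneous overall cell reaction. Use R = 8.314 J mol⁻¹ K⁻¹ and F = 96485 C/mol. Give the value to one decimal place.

Cathode: Cr₂O₇²⁻/Cr³⁺; anode: Cu²⁺/Cu⁺. E°cell = (+1.37) − (+0.14) = +1.23 V, with n = 6.
ΔG° = −nFE° = −RT ln K, so ln K = nFE°/(RT) = (6)(96485)(+1.23) / ((8.314)(283)) = 302.635.

302.6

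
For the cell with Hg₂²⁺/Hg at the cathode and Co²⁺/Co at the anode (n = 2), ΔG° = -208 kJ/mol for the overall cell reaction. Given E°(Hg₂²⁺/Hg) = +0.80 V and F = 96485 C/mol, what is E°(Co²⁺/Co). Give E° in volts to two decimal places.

E°cell = −ΔG°/(nF) = −(-208×10³)/((2)(96485)) = +1.078 V.
Since Hg₂²⁺/Hg is the cathode and Co²⁺/Co the anode, E°cell = E°(Hg₂²⁺/Hg) − E°(Co²⁺/Co).
So E°(Co²⁺/Co) = E°(Hg₂²⁺/Hg) − E°cell = (+0.80) − (+1.078) = -0.28 V.

-0.28 V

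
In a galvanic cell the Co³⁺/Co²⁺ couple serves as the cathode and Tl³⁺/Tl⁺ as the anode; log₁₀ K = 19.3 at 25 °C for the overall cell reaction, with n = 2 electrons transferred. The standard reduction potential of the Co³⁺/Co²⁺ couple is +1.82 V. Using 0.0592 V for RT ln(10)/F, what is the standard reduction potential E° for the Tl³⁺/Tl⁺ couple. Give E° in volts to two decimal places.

+1.25 V

E°cell = (0.0592/n)·log K = (0.0592/2)(19.3) = +0.571 V.
Since Co³⁺/Co²⁺ is the cathode and Tl³⁺/Tl⁺ the anode, E°cell = E°(Co³⁺/Co²⁺) − E°(Tl³⁺/Tl⁺).
So E°(Tl³⁺/Tl⁺) = E°(Co³⁺/Co²⁺) − E°cell = (+1.82) − (+0.571) = +1.25 V.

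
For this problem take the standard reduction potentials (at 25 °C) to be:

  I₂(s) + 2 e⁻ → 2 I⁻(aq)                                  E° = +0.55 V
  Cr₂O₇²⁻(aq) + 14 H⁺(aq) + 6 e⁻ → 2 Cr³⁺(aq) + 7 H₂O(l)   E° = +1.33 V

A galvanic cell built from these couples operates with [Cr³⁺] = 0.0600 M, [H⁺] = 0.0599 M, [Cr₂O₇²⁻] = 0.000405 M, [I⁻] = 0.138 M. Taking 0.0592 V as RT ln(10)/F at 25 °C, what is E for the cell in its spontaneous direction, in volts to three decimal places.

Cr₂O₇²⁻/Cr³⁺ is the cathode (higher E°), I₂/I⁻ the anode: E°cell = +1.33 − (+0.55) = +0.78 V, n = 6.
Overall: Cr₂O₇²⁻(aq) + 14 H⁺(aq) + 6 I⁻(aq) → 2 Cr³⁺(aq) + 7 H₂O(l) + 3 I₂(s)
Q = [Cr³⁺]^2 / ([Cr₂O₇²⁻]·[H⁺]^14·[I⁻]^6); log Q = 23.226.
E = E° − (0.0592/n) log Q = +0.78 − (0.0592/6)(23.226) = +0.551 V.

+0.551 V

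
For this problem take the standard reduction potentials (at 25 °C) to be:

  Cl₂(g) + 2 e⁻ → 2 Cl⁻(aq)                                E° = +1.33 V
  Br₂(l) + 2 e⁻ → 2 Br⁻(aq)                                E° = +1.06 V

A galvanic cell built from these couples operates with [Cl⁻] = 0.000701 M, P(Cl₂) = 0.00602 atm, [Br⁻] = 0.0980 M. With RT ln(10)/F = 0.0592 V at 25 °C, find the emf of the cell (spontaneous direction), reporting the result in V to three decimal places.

+0.331 V

Cl₂/Cl⁻ is the cathode (higher E°), Br₂/Br⁻ the anode: E°cell = +1.33 − (+1.06) = +0.27 V, n = 2.
Overall: Cl₂(g) + 2 Br⁻(aq) → 2 Cl⁻(aq) + Br₂(l)
Q = [Cl⁻]^2 / (P(Cl₂)·[Br⁻]^2); log Q = -2.071.
E = E° − (0.0592/n) log Q = +0.27 − (0.0592/2)(-2.071) = +0.331 V.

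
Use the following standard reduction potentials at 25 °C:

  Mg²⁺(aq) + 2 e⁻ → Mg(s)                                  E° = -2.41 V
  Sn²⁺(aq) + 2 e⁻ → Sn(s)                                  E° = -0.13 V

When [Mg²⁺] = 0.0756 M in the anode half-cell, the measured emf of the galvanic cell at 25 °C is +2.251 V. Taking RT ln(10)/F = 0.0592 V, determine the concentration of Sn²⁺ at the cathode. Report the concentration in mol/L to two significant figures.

0.0079 M

Sn²⁺/Sn is the cathode, Mg²⁺/Mg the anode: E°cell = +2.28 V, n = 2.
Overall reaction: Sn²⁺(aq) + Mg(s) → Sn(s) + Mg²⁺(aq); Q = [Mg²⁺]^1/[Sn²⁺]^1.
From E = E° − (0.0592/n) log Q: log Q = (E° − E)·n/0.0592 = (+2.28 − (+2.251))·2/0.0592 = 0.9797.
So 1·log[Sn²⁺] = 1·log(0.0756) − log Q = -1.1215 − (0.9797) = -2.1012; [Sn²⁺] = 10^(-2.1012) ≈ 0.0079 M.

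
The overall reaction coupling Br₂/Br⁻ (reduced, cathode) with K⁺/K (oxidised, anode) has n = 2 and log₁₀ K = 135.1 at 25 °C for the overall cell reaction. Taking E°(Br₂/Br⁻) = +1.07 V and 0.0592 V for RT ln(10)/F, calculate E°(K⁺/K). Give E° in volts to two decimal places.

E°cell = (0.0592/n)·log K = (0.0592/2)(135.1) = +3.999 V.
Since Br₂/Br⁻ is the cathode and K⁺/K the anode, E°cell = E°(Br₂/Br⁻) − E°(K⁺/K).
So E°(K⁺/K) = E°(Br₂/Br⁻) − E°cell = (+1.07) − (+3.999) = -2.93 V.

-2.93 V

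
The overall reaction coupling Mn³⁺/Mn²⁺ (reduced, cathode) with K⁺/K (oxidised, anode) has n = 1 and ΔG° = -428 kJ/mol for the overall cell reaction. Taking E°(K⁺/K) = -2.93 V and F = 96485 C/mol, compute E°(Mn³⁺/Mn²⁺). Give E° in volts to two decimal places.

E°cell = −ΔG°/(nF) = −(-428×10³)/((1)(96485)) = +4.436 V.
Since Mn³⁺/Mn²⁺ is the cathode and K⁺/K the anode, E°cell = E°(Mn³⁺/Mn²⁺) − E°(K⁺/K).
So E°(Mn³⁺/Mn²⁺) = E°cell + E°(K⁺/K) = +4.436 + (-2.93) = +1.51 V.

+1.51 V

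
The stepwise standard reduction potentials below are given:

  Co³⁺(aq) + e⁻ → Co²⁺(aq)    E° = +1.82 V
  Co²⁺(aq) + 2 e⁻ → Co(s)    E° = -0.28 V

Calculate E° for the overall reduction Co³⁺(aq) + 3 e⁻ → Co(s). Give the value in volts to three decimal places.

Since ΔG° = −nFE° is additive over sequential reductions, n₃E°₃ = n₁E°₁ + n₂E°₂.
E°₃ = (1×+1.82 + 2×-0.28) / 3 = (+1.260) / 3 = +0.420 V.
Simply averaging or adding the two E° values would be wrong; the electron-weighted sum is required.

+0.420 V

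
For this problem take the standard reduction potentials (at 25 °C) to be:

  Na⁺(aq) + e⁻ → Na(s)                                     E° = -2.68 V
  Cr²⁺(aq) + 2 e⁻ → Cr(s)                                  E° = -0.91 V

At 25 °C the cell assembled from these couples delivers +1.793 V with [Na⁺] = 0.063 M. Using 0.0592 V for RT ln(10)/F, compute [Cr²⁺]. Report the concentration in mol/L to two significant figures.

0.024 M

Cr²⁺/Cr is the cathode, Na⁺/Na the anode: E°cell = +1.77 V, n = 2.
Overall reaction: Cr²⁺(aq) + 2 Na(s) → Cr(s) + 2 Na⁺(aq); Q = [Na⁺]^2/[Cr²⁺]^1.
From E = E° − (0.0592/n) log Q: log Q = (E° − E)·n/0.0592 = (+1.77 − (+1.793))·2/0.0592 = -0.7770.
So 1·log[Cr²⁺] = 2·log(0.063) − log Q = -2.4013 − (-0.7770) = -1.6243; [Cr²⁺] = 10^(-1.6243) ≈ 0.024 M.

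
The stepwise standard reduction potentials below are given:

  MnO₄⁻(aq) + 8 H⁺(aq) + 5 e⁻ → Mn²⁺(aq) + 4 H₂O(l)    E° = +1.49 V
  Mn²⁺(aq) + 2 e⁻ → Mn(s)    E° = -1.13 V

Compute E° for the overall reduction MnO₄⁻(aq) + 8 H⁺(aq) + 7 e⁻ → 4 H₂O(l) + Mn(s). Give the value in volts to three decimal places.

Adding the free-energy changes (−nFE°) of the two steps gives −n₃FE°₃ = −n₁FE°₁ − n₂FE°₂.
E°₃ = (5×+1.49 + 2×-1.13) / 7 = (+5.190) / 7 = +0.741 V.

+0.741 V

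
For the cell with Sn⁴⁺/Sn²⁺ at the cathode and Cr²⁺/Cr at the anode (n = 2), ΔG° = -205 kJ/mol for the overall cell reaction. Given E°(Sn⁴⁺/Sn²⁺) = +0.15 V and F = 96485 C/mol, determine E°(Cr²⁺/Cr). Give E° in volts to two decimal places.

E°cell = −ΔG°/(nF) = −(-205×10³)/((2)(96485)) = +1.062 V.
Since Sn⁴⁺/Sn²⁺ is the cathode and Cr²⁺/Cr the anode, E°cell = E°(Sn⁴⁺/Sn²⁺) − E°(Cr²⁺/Cr).
So E°(Cr²⁺/Cr) = E°(Sn⁴⁺/Sn²⁺) − E°cell = (+0.15) − (+1.062) = -0.91 V.

-0.91 V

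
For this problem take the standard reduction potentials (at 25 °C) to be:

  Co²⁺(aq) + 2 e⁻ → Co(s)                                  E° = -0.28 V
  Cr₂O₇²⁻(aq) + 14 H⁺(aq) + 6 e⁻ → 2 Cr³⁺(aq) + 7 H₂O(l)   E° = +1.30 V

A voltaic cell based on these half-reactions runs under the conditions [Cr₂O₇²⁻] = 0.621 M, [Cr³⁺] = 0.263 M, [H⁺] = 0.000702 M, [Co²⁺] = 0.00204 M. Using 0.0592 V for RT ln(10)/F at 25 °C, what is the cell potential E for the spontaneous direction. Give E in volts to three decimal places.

+1.233 V

Cr₂O₇²⁻/Cr³⁺ is the cathode (higher E°), Co²⁺/Co the anode: E°cell = +1.30 − (-0.28) = +1.58 V, n = 6.
Overall: Cr₂O₇²⁻(aq) + 14 H⁺(aq) + 3 Co(s) → 2 Cr³⁺(aq) + 7 H₂O(l) + 3 Co²⁺(aq)
Q = [Cr³⁺]^2·[Co²⁺]^3 / ([Cr₂O₇²⁻]·[H⁺]^14); log Q = 35.127.
E = E° − (0.0592/n) log Q = +1.58 − (0.0592/6)(35.127) = +1.233 V.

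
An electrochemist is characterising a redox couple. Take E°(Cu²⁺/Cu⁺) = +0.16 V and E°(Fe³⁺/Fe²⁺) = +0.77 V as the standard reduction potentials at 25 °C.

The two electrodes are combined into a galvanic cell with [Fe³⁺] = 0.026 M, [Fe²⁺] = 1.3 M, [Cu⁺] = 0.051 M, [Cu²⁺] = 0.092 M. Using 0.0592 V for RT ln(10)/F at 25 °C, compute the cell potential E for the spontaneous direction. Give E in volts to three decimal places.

Fe³⁺/Fe²⁺ is the cathode (higher E°), Cu²⁺/Cu⁺ the anode: E°cell = +0.77 − (+0.16) = +0.61 V, n = 1.
Overall: Fe³⁺(aq) + Cu⁺(aq) → Fe²⁺(aq) + Cu²⁺(aq)
Q = [Fe²⁺]·[Cu²⁺] / ([Fe³⁺]·[Cu⁺]); log Q = 1.955.
E = E° − (0.0592/n) log Q = +0.61 − (0.0592/1)(1.955) = +0.494 V.

+0.494 V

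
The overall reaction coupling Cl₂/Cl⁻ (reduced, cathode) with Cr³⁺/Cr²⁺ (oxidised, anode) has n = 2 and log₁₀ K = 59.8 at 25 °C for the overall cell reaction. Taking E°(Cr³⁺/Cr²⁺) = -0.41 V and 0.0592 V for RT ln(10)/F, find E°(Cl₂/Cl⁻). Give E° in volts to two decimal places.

+1.36 V

E°cell = (0.0592/n)·log K = (0.0592/2)(59.8) = +1.770 V.
Since Cl₂/Cl⁻ is the cathode and Cr³⁺/Cr²⁺ the anode, E°cell = E°(Cl₂/Cl⁻) − E°(Cr³⁺/Cr²⁺).
So E°(Cl₂/Cl⁻) = E°cell + E°(Cr³⁺/Cr²⁺) = +1.770 + (-0.41) = +1.36 V.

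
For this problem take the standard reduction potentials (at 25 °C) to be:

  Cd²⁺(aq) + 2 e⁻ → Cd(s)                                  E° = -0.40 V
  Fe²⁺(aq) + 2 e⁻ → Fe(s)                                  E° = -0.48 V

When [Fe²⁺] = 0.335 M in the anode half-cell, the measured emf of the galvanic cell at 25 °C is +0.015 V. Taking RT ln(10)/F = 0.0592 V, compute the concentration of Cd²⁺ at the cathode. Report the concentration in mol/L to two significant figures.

0.0021 M

Cd²⁺/Cd is the cathode, Fe²⁺/Fe the anode: E°cell = +0.08 V, n = 2.
Overall reaction: Cd²⁺(aq) + Fe(s) → Cd(s) + Fe²⁺(aq); Q = [Fe²⁺]^1/[Cd²⁺]^1.
From E = E° − (0.0592/n) log Q: log Q = (E° − E)·n/0.0592 = (+0.08 − (+0.015))·2/0.0592 = 2.1959.
So 1·log[Cd²⁺] = 1·log(0.335) − log Q = -0.4750 − (2.1959) = -2.6709; [Cd²⁺] = 10^(-2.6709) ≈ 0.0021 M.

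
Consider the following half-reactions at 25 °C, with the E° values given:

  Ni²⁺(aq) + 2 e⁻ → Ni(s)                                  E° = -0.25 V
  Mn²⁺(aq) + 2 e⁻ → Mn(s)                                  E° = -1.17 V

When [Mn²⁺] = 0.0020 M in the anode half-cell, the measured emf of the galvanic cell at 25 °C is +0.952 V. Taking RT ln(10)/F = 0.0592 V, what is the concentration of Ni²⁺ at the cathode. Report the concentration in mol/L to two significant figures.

Ni²⁺/Ni is the cathode, Mn²⁺/Mn the anode: E°cell = +0.92 V, n = 2.
Overall reaction: Ni²⁺(aq) + Mn(s) → Ni(s) + Mn²⁺(aq); Q = [Mn²⁺]^1/[Ni²⁺]^1.
From E = E° − (0.0592/n) log Q: log Q = (E° − E)·n/0.0592 = (+0.92 − (+0.952))·2/0.0592 = -1.0811.
So 1·log[Ni²⁺] = 1·log(0.002) − log Q = -2.6990 − (-1.0811) = -1.6179; [Ni²⁺] = 10^(-1.6179) ≈ 0.024 M.

0.024 M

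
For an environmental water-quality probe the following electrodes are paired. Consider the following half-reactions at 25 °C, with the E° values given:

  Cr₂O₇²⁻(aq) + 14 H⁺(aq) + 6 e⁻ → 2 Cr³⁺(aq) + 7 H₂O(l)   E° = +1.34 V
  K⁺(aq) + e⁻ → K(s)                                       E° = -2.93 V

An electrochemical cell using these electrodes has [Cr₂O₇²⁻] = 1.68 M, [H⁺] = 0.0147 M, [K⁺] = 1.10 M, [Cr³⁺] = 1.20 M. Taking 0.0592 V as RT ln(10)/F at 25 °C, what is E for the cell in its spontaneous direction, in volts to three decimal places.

Cr₂O₇²⁻/Cr³⁺ is the cathode (higher E°), K⁺/K the anode: E°cell = +1.34 − (-2.93) = +4.27 V, n = 6.
Overall: Cr₂O₇²⁻(aq) + 14 H⁺(aq) + 6 K(s) → 2 Cr³⁺(aq) + 7 H₂O(l) + 6 K⁺(aq)
Q = [Cr³⁺]^2·[K⁺]^6 / ([Cr₂O₇²⁻]·[H⁺]^14); log Q = 25.839.
E = E° − (0.0592/n) log Q = +4.27 − (0.0592/6)(25.839) = +4.015 V.

+4.015 V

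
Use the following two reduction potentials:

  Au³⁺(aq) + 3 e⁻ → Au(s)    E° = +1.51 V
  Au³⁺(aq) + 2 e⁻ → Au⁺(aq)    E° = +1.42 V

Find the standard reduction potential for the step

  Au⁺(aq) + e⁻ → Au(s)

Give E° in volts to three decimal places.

+1.690 V

Sequential free energies add, so n₃E°₃ = n₁E°₁ + n₂E°₂.
With n₃ = 3, and the known step contributing 2×(+1.42) V, the unknown satisfies 1·E° = 3×(+1.51) − 2×(+1.42) = +1.690.
E° = +1.690 / 1 = +1.690 V.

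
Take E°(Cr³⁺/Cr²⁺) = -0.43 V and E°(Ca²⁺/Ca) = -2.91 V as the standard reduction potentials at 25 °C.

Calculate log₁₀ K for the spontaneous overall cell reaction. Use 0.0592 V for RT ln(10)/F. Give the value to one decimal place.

Cathode: Cr³⁺/Cr²⁺; anode: Ca²⁺/Ca. E°cell = +2.48 V, n = 2.
log K = nE°cell / 0.0592 = (2)(+2.48) / 0.0592 = 83.8.

83.8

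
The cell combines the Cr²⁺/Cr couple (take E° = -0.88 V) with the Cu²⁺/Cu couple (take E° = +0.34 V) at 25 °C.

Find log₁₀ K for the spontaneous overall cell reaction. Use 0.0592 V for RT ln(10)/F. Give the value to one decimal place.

Cathode: Cu²⁺/Cu; anode: Cr²⁺/Cr. E°cell = +1.22 V, n = 2.
log K = nE°cell / 0.0592 = (2)(+1.22) / 0.0592 = 41.2.

41.2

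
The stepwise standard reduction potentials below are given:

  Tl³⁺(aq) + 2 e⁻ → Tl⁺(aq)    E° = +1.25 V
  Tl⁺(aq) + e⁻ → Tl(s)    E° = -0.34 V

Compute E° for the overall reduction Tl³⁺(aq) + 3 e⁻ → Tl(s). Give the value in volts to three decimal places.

Since ΔG° = −nFE° is additive over sequential reductions, n₃E°₃ = n₁E°₁ + n₂E°₂.
E°₃ = (2×+1.25 + 1×-0.34) / 3 = (+2.160) / 3 = +0.720 V.

+0.720 V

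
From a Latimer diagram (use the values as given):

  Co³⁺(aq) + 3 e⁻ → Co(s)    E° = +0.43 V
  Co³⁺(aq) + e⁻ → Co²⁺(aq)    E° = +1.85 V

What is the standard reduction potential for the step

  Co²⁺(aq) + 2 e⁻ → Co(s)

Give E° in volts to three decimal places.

-0.280 V

Sequential free energies add, so n₃E°₃ = n₁E°₁ + n₂E°₂.
With n₃ = 3, and the known step contributing 1×(+1.85) V, the unknown satisfies 2·E° = 3×(+0.43) − 1×(+1.85) = -0.560.
E° = -0.560 / 2 = -0.280 V.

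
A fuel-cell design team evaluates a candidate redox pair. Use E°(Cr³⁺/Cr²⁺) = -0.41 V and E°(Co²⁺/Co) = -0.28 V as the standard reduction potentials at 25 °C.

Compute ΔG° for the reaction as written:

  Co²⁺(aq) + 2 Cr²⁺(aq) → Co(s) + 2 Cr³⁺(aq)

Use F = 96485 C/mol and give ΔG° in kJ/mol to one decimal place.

As written, Co²⁺/Co is reduced (cathode) and Cr³⁺/Cr²⁺ is oxidised (anode), so E°cell = (-0.28) − (-0.41) = +0.13 V.
Balancing electrons gives n = 2.
ΔG° = −nFE° = −(2)(96485)(+0.13) = -25,086 J = -25.1 kJ/mol.

-25.1 kJ/mol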